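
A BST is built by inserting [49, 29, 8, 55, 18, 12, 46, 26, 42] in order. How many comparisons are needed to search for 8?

Search path for 8: 49 -> 29 -> 8
Found: True
Comparisons: 3


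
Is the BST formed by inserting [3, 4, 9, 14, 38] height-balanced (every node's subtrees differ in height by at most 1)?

Tree (level-order array): [3, None, 4, None, 9, None, 14, None, 38]
Definition: a tree is height-balanced if, at every node, |h(left) - h(right)| <= 1 (empty subtree has height -1).
Bottom-up per-node check:
  node 38: h_left=-1, h_right=-1, diff=0 [OK], height=0
  node 14: h_left=-1, h_right=0, diff=1 [OK], height=1
  node 9: h_left=-1, h_right=1, diff=2 [FAIL (|-1-1|=2 > 1)], height=2
  node 4: h_left=-1, h_right=2, diff=3 [FAIL (|-1-2|=3 > 1)], height=3
  node 3: h_left=-1, h_right=3, diff=4 [FAIL (|-1-3|=4 > 1)], height=4
Node 9 violates the condition: |-1 - 1| = 2 > 1.
Result: Not balanced


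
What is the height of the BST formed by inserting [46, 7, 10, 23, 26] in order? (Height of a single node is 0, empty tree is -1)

Insertion order: [46, 7, 10, 23, 26]
Tree (level-order array): [46, 7, None, None, 10, None, 23, None, 26]
Compute height bottom-up (empty subtree = -1):
  height(26) = 1 + max(-1, -1) = 0
  height(23) = 1 + max(-1, 0) = 1
  height(10) = 1 + max(-1, 1) = 2
  height(7) = 1 + max(-1, 2) = 3
  height(46) = 1 + max(3, -1) = 4
Height = 4


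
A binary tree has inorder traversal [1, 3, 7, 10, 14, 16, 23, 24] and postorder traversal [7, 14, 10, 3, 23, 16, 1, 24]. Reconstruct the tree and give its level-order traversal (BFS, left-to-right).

Inorder:   [1, 3, 7, 10, 14, 16, 23, 24]
Postorder: [7, 14, 10, 3, 23, 16, 1, 24]
Algorithm: postorder visits root last, so walk postorder right-to-left;
each value is the root of the current inorder slice — split it at that
value, recurse on the right subtree first, then the left.
Recursive splits:
  root=24; inorder splits into left=[1, 3, 7, 10, 14, 16, 23], right=[]
  root=1; inorder splits into left=[], right=[3, 7, 10, 14, 16, 23]
  root=16; inorder splits into left=[3, 7, 10, 14], right=[23]
  root=23; inorder splits into left=[], right=[]
  root=3; inorder splits into left=[], right=[7, 10, 14]
  root=10; inorder splits into left=[7], right=[14]
  root=14; inorder splits into left=[], right=[]
  root=7; inorder splits into left=[], right=[]
Reconstructed level-order: [24, 1, 16, 3, 23, 10, 7, 14]


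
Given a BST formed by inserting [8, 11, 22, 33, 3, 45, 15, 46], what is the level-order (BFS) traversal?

Tree insertion order: [8, 11, 22, 33, 3, 45, 15, 46]
Tree (level-order array): [8, 3, 11, None, None, None, 22, 15, 33, None, None, None, 45, None, 46]
BFS from the root, enqueuing left then right child of each popped node:
  queue [8] -> pop 8, enqueue [3, 11], visited so far: [8]
  queue [3, 11] -> pop 3, enqueue [none], visited so far: [8, 3]
  queue [11] -> pop 11, enqueue [22], visited so far: [8, 3, 11]
  queue [22] -> pop 22, enqueue [15, 33], visited so far: [8, 3, 11, 22]
  queue [15, 33] -> pop 15, enqueue [none], visited so far: [8, 3, 11, 22, 15]
  queue [33] -> pop 33, enqueue [45], visited so far: [8, 3, 11, 22, 15, 33]
  queue [45] -> pop 45, enqueue [46], visited so far: [8, 3, 11, 22, 15, 33, 45]
  queue [46] -> pop 46, enqueue [none], visited so far: [8, 3, 11, 22, 15, 33, 45, 46]
Result: [8, 3, 11, 22, 15, 33, 45, 46]


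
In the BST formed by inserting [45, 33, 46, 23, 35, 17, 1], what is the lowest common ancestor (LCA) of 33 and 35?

Tree insertion order: [45, 33, 46, 23, 35, 17, 1]
Tree (level-order array): [45, 33, 46, 23, 35, None, None, 17, None, None, None, 1]
In a BST, the LCA of p=33, q=35 is the first node v on the
root-to-leaf path with p <= v <= q (go left if both < v, right if both > v).
Walk from root:
  at 45: both 33 and 35 < 45, go left
  at 33: 33 <= 33 <= 35, this is the LCA
LCA = 33


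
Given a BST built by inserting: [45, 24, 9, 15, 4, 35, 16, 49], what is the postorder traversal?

Tree insertion order: [45, 24, 9, 15, 4, 35, 16, 49]
Tree (level-order array): [45, 24, 49, 9, 35, None, None, 4, 15, None, None, None, None, None, 16]
Postorder traversal: [4, 16, 15, 9, 35, 24, 49, 45]


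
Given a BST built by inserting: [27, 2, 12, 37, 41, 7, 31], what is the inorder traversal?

Tree insertion order: [27, 2, 12, 37, 41, 7, 31]
Tree (level-order array): [27, 2, 37, None, 12, 31, 41, 7]
Inorder traversal: [2, 7, 12, 27, 31, 37, 41]


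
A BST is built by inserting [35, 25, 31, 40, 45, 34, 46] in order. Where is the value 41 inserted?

Starting tree (level order): [35, 25, 40, None, 31, None, 45, None, 34, None, 46]
Insertion path: 35 -> 40 -> 45
Result: insert 41 as left child of 45
Final tree (level order): [35, 25, 40, None, 31, None, 45, None, 34, 41, 46]


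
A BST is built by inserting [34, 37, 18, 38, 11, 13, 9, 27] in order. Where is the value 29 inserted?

Starting tree (level order): [34, 18, 37, 11, 27, None, 38, 9, 13]
Insertion path: 34 -> 18 -> 27
Result: insert 29 as right child of 27
Final tree (level order): [34, 18, 37, 11, 27, None, 38, 9, 13, None, 29]


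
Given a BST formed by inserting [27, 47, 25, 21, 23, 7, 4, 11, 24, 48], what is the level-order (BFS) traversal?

Tree insertion order: [27, 47, 25, 21, 23, 7, 4, 11, 24, 48]
Tree (level-order array): [27, 25, 47, 21, None, None, 48, 7, 23, None, None, 4, 11, None, 24]
BFS from the root, enqueuing left then right child of each popped node:
  queue [27] -> pop 27, enqueue [25, 47], visited so far: [27]
  queue [25, 47] -> pop 25, enqueue [21], visited so far: [27, 25]
  queue [47, 21] -> pop 47, enqueue [48], visited so far: [27, 25, 47]
  queue [21, 48] -> pop 21, enqueue [7, 23], visited so far: [27, 25, 47, 21]
  queue [48, 7, 23] -> pop 48, enqueue [none], visited so far: [27, 25, 47, 21, 48]
  queue [7, 23] -> pop 7, enqueue [4, 11], visited so far: [27, 25, 47, 21, 48, 7]
  queue [23, 4, 11] -> pop 23, enqueue [24], visited so far: [27, 25, 47, 21, 48, 7, 23]
  queue [4, 11, 24] -> pop 4, enqueue [none], visited so far: [27, 25, 47, 21, 48, 7, 23, 4]
  queue [11, 24] -> pop 11, enqueue [none], visited so far: [27, 25, 47, 21, 48, 7, 23, 4, 11]
  queue [24] -> pop 24, enqueue [none], visited so far: [27, 25, 47, 21, 48, 7, 23, 4, 11, 24]
Result: [27, 25, 47, 21, 48, 7, 23, 4, 11, 24]


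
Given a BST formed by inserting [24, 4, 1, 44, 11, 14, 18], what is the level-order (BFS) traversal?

Tree insertion order: [24, 4, 1, 44, 11, 14, 18]
Tree (level-order array): [24, 4, 44, 1, 11, None, None, None, None, None, 14, None, 18]
BFS from the root, enqueuing left then right child of each popped node:
  queue [24] -> pop 24, enqueue [4, 44], visited so far: [24]
  queue [4, 44] -> pop 4, enqueue [1, 11], visited so far: [24, 4]
  queue [44, 1, 11] -> pop 44, enqueue [none], visited so far: [24, 4, 44]
  queue [1, 11] -> pop 1, enqueue [none], visited so far: [24, 4, 44, 1]
  queue [11] -> pop 11, enqueue [14], visited so far: [24, 4, 44, 1, 11]
  queue [14] -> pop 14, enqueue [18], visited so far: [24, 4, 44, 1, 11, 14]
  queue [18] -> pop 18, enqueue [none], visited so far: [24, 4, 44, 1, 11, 14, 18]
Result: [24, 4, 44, 1, 11, 14, 18]


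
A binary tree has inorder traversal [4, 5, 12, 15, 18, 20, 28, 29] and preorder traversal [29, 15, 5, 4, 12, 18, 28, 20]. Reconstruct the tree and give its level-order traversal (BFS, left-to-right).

Inorder:  [4, 5, 12, 15, 18, 20, 28, 29]
Preorder: [29, 15, 5, 4, 12, 18, 28, 20]
Algorithm: preorder visits root first, so consume preorder in order;
for each root, split the current inorder slice at that value into
left-subtree inorder and right-subtree inorder, then recurse.
Recursive splits:
  root=29; inorder splits into left=[4, 5, 12, 15, 18, 20, 28], right=[]
  root=15; inorder splits into left=[4, 5, 12], right=[18, 20, 28]
  root=5; inorder splits into left=[4], right=[12]
  root=4; inorder splits into left=[], right=[]
  root=12; inorder splits into left=[], right=[]
  root=18; inorder splits into left=[], right=[20, 28]
  root=28; inorder splits into left=[20], right=[]
  root=20; inorder splits into left=[], right=[]
Reconstructed level-order: [29, 15, 5, 18, 4, 12, 28, 20]


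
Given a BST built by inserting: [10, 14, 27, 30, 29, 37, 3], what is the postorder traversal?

Tree insertion order: [10, 14, 27, 30, 29, 37, 3]
Tree (level-order array): [10, 3, 14, None, None, None, 27, None, 30, 29, 37]
Postorder traversal: [3, 29, 37, 30, 27, 14, 10]


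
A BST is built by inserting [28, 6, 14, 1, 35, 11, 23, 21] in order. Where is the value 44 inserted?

Starting tree (level order): [28, 6, 35, 1, 14, None, None, None, None, 11, 23, None, None, 21]
Insertion path: 28 -> 35
Result: insert 44 as right child of 35
Final tree (level order): [28, 6, 35, 1, 14, None, 44, None, None, 11, 23, None, None, None, None, 21]


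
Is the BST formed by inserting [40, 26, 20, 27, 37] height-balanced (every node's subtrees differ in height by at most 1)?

Tree (level-order array): [40, 26, None, 20, 27, None, None, None, 37]
Definition: a tree is height-balanced if, at every node, |h(left) - h(right)| <= 1 (empty subtree has height -1).
Bottom-up per-node check:
  node 20: h_left=-1, h_right=-1, diff=0 [OK], height=0
  node 37: h_left=-1, h_right=-1, diff=0 [OK], height=0
  node 27: h_left=-1, h_right=0, diff=1 [OK], height=1
  node 26: h_left=0, h_right=1, diff=1 [OK], height=2
  node 40: h_left=2, h_right=-1, diff=3 [FAIL (|2--1|=3 > 1)], height=3
Node 40 violates the condition: |2 - -1| = 3 > 1.
Result: Not balanced


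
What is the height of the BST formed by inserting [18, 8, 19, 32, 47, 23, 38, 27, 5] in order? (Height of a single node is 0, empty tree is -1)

Insertion order: [18, 8, 19, 32, 47, 23, 38, 27, 5]
Tree (level-order array): [18, 8, 19, 5, None, None, 32, None, None, 23, 47, None, 27, 38]
Compute height bottom-up (empty subtree = -1):
  height(5) = 1 + max(-1, -1) = 0
  height(8) = 1 + max(0, -1) = 1
  height(27) = 1 + max(-1, -1) = 0
  height(23) = 1 + max(-1, 0) = 1
  height(38) = 1 + max(-1, -1) = 0
  height(47) = 1 + max(0, -1) = 1
  height(32) = 1 + max(1, 1) = 2
  height(19) = 1 + max(-1, 2) = 3
  height(18) = 1 + max(1, 3) = 4
Height = 4


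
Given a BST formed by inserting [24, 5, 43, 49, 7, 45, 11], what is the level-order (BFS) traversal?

Tree insertion order: [24, 5, 43, 49, 7, 45, 11]
Tree (level-order array): [24, 5, 43, None, 7, None, 49, None, 11, 45]
BFS from the root, enqueuing left then right child of each popped node:
  queue [24] -> pop 24, enqueue [5, 43], visited so far: [24]
  queue [5, 43] -> pop 5, enqueue [7], visited so far: [24, 5]
  queue [43, 7] -> pop 43, enqueue [49], visited so far: [24, 5, 43]
  queue [7, 49] -> pop 7, enqueue [11], visited so far: [24, 5, 43, 7]
  queue [49, 11] -> pop 49, enqueue [45], visited so far: [24, 5, 43, 7, 49]
  queue [11, 45] -> pop 11, enqueue [none], visited so far: [24, 5, 43, 7, 49, 11]
  queue [45] -> pop 45, enqueue [none], visited so far: [24, 5, 43, 7, 49, 11, 45]
Result: [24, 5, 43, 7, 49, 11, 45]


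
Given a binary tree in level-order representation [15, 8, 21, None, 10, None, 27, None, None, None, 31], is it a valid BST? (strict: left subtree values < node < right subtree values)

Level-order array: [15, 8, 21, None, 10, None, 27, None, None, None, 31]
Validate using subtree bounds (lo, hi): at each node, require lo < value < hi,
then recurse left with hi=value and right with lo=value.
Preorder trace (stopping at first violation):
  at node 15 with bounds (-inf, +inf): OK
  at node 8 with bounds (-inf, 15): OK
  at node 10 with bounds (8, 15): OK
  at node 21 with bounds (15, +inf): OK
  at node 27 with bounds (21, +inf): OK
  at node 31 with bounds (27, +inf): OK
No violation found at any node.
Result: Valid BST


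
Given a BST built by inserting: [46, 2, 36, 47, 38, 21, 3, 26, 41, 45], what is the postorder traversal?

Tree insertion order: [46, 2, 36, 47, 38, 21, 3, 26, 41, 45]
Tree (level-order array): [46, 2, 47, None, 36, None, None, 21, 38, 3, 26, None, 41, None, None, None, None, None, 45]
Postorder traversal: [3, 26, 21, 45, 41, 38, 36, 2, 47, 46]


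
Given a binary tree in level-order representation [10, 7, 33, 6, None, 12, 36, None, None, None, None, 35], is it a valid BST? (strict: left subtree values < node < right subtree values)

Level-order array: [10, 7, 33, 6, None, 12, 36, None, None, None, None, 35]
Validate using subtree bounds (lo, hi): at each node, require lo < value < hi,
then recurse left with hi=value and right with lo=value.
Preorder trace (stopping at first violation):
  at node 10 with bounds (-inf, +inf): OK
  at node 7 with bounds (-inf, 10): OK
  at node 6 with bounds (-inf, 7): OK
  at node 33 with bounds (10, +inf): OK
  at node 12 with bounds (10, 33): OK
  at node 36 with bounds (33, +inf): OK
  at node 35 with bounds (33, 36): OK
No violation found at any node.
Result: Valid BST


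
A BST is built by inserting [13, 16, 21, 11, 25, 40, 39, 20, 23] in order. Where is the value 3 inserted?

Starting tree (level order): [13, 11, 16, None, None, None, 21, 20, 25, None, None, 23, 40, None, None, 39]
Insertion path: 13 -> 11
Result: insert 3 as left child of 11
Final tree (level order): [13, 11, 16, 3, None, None, 21, None, None, 20, 25, None, None, 23, 40, None, None, 39]


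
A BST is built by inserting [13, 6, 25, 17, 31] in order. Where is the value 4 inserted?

Starting tree (level order): [13, 6, 25, None, None, 17, 31]
Insertion path: 13 -> 6
Result: insert 4 as left child of 6
Final tree (level order): [13, 6, 25, 4, None, 17, 31]


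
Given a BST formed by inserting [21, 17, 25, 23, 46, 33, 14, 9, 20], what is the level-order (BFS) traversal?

Tree insertion order: [21, 17, 25, 23, 46, 33, 14, 9, 20]
Tree (level-order array): [21, 17, 25, 14, 20, 23, 46, 9, None, None, None, None, None, 33]
BFS from the root, enqueuing left then right child of each popped node:
  queue [21] -> pop 21, enqueue [17, 25], visited so far: [21]
  queue [17, 25] -> pop 17, enqueue [14, 20], visited so far: [21, 17]
  queue [25, 14, 20] -> pop 25, enqueue [23, 46], visited so far: [21, 17, 25]
  queue [14, 20, 23, 46] -> pop 14, enqueue [9], visited so far: [21, 17, 25, 14]
  queue [20, 23, 46, 9] -> pop 20, enqueue [none], visited so far: [21, 17, 25, 14, 20]
  queue [23, 46, 9] -> pop 23, enqueue [none], visited so far: [21, 17, 25, 14, 20, 23]
  queue [46, 9] -> pop 46, enqueue [33], visited so far: [21, 17, 25, 14, 20, 23, 46]
  queue [9, 33] -> pop 9, enqueue [none], visited so far: [21, 17, 25, 14, 20, 23, 46, 9]
  queue [33] -> pop 33, enqueue [none], visited so far: [21, 17, 25, 14, 20, 23, 46, 9, 33]
Result: [21, 17, 25, 14, 20, 23, 46, 9, 33]


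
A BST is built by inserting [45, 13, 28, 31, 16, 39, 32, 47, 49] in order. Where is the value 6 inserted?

Starting tree (level order): [45, 13, 47, None, 28, None, 49, 16, 31, None, None, None, None, None, 39, 32]
Insertion path: 45 -> 13
Result: insert 6 as left child of 13
Final tree (level order): [45, 13, 47, 6, 28, None, 49, None, None, 16, 31, None, None, None, None, None, 39, 32]


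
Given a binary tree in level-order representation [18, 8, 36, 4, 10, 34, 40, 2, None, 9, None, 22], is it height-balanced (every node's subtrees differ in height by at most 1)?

Tree (level-order array): [18, 8, 36, 4, 10, 34, 40, 2, None, 9, None, 22]
Definition: a tree is height-balanced if, at every node, |h(left) - h(right)| <= 1 (empty subtree has height -1).
Bottom-up per-node check:
  node 2: h_left=-1, h_right=-1, diff=0 [OK], height=0
  node 4: h_left=0, h_right=-1, diff=1 [OK], height=1
  node 9: h_left=-1, h_right=-1, diff=0 [OK], height=0
  node 10: h_left=0, h_right=-1, diff=1 [OK], height=1
  node 8: h_left=1, h_right=1, diff=0 [OK], height=2
  node 22: h_left=-1, h_right=-1, diff=0 [OK], height=0
  node 34: h_left=0, h_right=-1, diff=1 [OK], height=1
  node 40: h_left=-1, h_right=-1, diff=0 [OK], height=0
  node 36: h_left=1, h_right=0, diff=1 [OK], height=2
  node 18: h_left=2, h_right=2, diff=0 [OK], height=3
All nodes satisfy the balance condition.
Result: Balanced


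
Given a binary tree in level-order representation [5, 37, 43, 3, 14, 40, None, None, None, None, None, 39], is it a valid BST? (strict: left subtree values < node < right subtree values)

Level-order array: [5, 37, 43, 3, 14, 40, None, None, None, None, None, 39]
Validate using subtree bounds (lo, hi): at each node, require lo < value < hi,
then recurse left with hi=value and right with lo=value.
Preorder trace (stopping at first violation):
  at node 5 with bounds (-inf, +inf): OK
  at node 37 with bounds (-inf, 5): VIOLATION
Node 37 violates its bound: not (-inf < 37 < 5).
Result: Not a valid BST


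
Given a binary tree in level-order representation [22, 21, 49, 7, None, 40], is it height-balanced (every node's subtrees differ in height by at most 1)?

Tree (level-order array): [22, 21, 49, 7, None, 40]
Definition: a tree is height-balanced if, at every node, |h(left) - h(right)| <= 1 (empty subtree has height -1).
Bottom-up per-node check:
  node 7: h_left=-1, h_right=-1, diff=0 [OK], height=0
  node 21: h_left=0, h_right=-1, diff=1 [OK], height=1
  node 40: h_left=-1, h_right=-1, diff=0 [OK], height=0
  node 49: h_left=0, h_right=-1, diff=1 [OK], height=1
  node 22: h_left=1, h_right=1, diff=0 [OK], height=2
All nodes satisfy the balance condition.
Result: Balanced


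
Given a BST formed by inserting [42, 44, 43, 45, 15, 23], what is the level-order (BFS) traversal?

Tree insertion order: [42, 44, 43, 45, 15, 23]
Tree (level-order array): [42, 15, 44, None, 23, 43, 45]
BFS from the root, enqueuing left then right child of each popped node:
  queue [42] -> pop 42, enqueue [15, 44], visited so far: [42]
  queue [15, 44] -> pop 15, enqueue [23], visited so far: [42, 15]
  queue [44, 23] -> pop 44, enqueue [43, 45], visited so far: [42, 15, 44]
  queue [23, 43, 45] -> pop 23, enqueue [none], visited so far: [42, 15, 44, 23]
  queue [43, 45] -> pop 43, enqueue [none], visited so far: [42, 15, 44, 23, 43]
  queue [45] -> pop 45, enqueue [none], visited so far: [42, 15, 44, 23, 43, 45]
Result: [42, 15, 44, 23, 43, 45]


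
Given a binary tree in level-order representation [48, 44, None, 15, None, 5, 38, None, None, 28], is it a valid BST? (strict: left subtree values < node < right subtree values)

Level-order array: [48, 44, None, 15, None, 5, 38, None, None, 28]
Validate using subtree bounds (lo, hi): at each node, require lo < value < hi,
then recurse left with hi=value and right with lo=value.
Preorder trace (stopping at first violation):
  at node 48 with bounds (-inf, +inf): OK
  at node 44 with bounds (-inf, 48): OK
  at node 15 with bounds (-inf, 44): OK
  at node 5 with bounds (-inf, 15): OK
  at node 38 with bounds (15, 44): OK
  at node 28 with bounds (15, 38): OK
No violation found at any node.
Result: Valid BST


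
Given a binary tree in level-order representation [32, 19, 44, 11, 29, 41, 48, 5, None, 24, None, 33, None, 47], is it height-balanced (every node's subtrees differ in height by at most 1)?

Tree (level-order array): [32, 19, 44, 11, 29, 41, 48, 5, None, 24, None, 33, None, 47]
Definition: a tree is height-balanced if, at every node, |h(left) - h(right)| <= 1 (empty subtree has height -1).
Bottom-up per-node check:
  node 5: h_left=-1, h_right=-1, diff=0 [OK], height=0
  node 11: h_left=0, h_right=-1, diff=1 [OK], height=1
  node 24: h_left=-1, h_right=-1, diff=0 [OK], height=0
  node 29: h_left=0, h_right=-1, diff=1 [OK], height=1
  node 19: h_left=1, h_right=1, diff=0 [OK], height=2
  node 33: h_left=-1, h_right=-1, diff=0 [OK], height=0
  node 41: h_left=0, h_right=-1, diff=1 [OK], height=1
  node 47: h_left=-1, h_right=-1, diff=0 [OK], height=0
  node 48: h_left=0, h_right=-1, diff=1 [OK], height=1
  node 44: h_left=1, h_right=1, diff=0 [OK], height=2
  node 32: h_left=2, h_right=2, diff=0 [OK], height=3
All nodes satisfy the balance condition.
Result: Balanced


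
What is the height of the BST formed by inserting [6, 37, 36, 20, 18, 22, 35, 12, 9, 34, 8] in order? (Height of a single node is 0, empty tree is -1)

Insertion order: [6, 37, 36, 20, 18, 22, 35, 12, 9, 34, 8]
Tree (level-order array): [6, None, 37, 36, None, 20, None, 18, 22, 12, None, None, 35, 9, None, 34, None, 8]
Compute height bottom-up (empty subtree = -1):
  height(8) = 1 + max(-1, -1) = 0
  height(9) = 1 + max(0, -1) = 1
  height(12) = 1 + max(1, -1) = 2
  height(18) = 1 + max(2, -1) = 3
  height(34) = 1 + max(-1, -1) = 0
  height(35) = 1 + max(0, -1) = 1
  height(22) = 1 + max(-1, 1) = 2
  height(20) = 1 + max(3, 2) = 4
  height(36) = 1 + max(4, -1) = 5
  height(37) = 1 + max(5, -1) = 6
  height(6) = 1 + max(-1, 6) = 7
Height = 7


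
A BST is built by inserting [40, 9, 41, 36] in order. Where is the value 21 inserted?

Starting tree (level order): [40, 9, 41, None, 36]
Insertion path: 40 -> 9 -> 36
Result: insert 21 as left child of 36
Final tree (level order): [40, 9, 41, None, 36, None, None, 21]


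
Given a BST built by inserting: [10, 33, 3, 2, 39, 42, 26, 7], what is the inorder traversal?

Tree insertion order: [10, 33, 3, 2, 39, 42, 26, 7]
Tree (level-order array): [10, 3, 33, 2, 7, 26, 39, None, None, None, None, None, None, None, 42]
Inorder traversal: [2, 3, 7, 10, 26, 33, 39, 42]


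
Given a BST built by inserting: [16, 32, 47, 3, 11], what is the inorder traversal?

Tree insertion order: [16, 32, 47, 3, 11]
Tree (level-order array): [16, 3, 32, None, 11, None, 47]
Inorder traversal: [3, 11, 16, 32, 47]


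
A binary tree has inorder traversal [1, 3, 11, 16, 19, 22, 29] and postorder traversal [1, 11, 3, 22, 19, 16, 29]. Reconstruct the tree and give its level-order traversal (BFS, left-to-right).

Inorder:   [1, 3, 11, 16, 19, 22, 29]
Postorder: [1, 11, 3, 22, 19, 16, 29]
Algorithm: postorder visits root last, so walk postorder right-to-left;
each value is the root of the current inorder slice — split it at that
value, recurse on the right subtree first, then the left.
Recursive splits:
  root=29; inorder splits into left=[1, 3, 11, 16, 19, 22], right=[]
  root=16; inorder splits into left=[1, 3, 11], right=[19, 22]
  root=19; inorder splits into left=[], right=[22]
  root=22; inorder splits into left=[], right=[]
  root=3; inorder splits into left=[1], right=[11]
  root=11; inorder splits into left=[], right=[]
  root=1; inorder splits into left=[], right=[]
Reconstructed level-order: [29, 16, 3, 19, 1, 11, 22]


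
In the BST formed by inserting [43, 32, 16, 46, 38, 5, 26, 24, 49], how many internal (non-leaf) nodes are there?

Tree built from: [43, 32, 16, 46, 38, 5, 26, 24, 49]
Tree (level-order array): [43, 32, 46, 16, 38, None, 49, 5, 26, None, None, None, None, None, None, 24]
Rule: An internal node has at least one child.
Per-node child counts:
  node 43: 2 child(ren)
  node 32: 2 child(ren)
  node 16: 2 child(ren)
  node 5: 0 child(ren)
  node 26: 1 child(ren)
  node 24: 0 child(ren)
  node 38: 0 child(ren)
  node 46: 1 child(ren)
  node 49: 0 child(ren)
Matching nodes: [43, 32, 16, 26, 46]
Count of internal (non-leaf) nodes: 5


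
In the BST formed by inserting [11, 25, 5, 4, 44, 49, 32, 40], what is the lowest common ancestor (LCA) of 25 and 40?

Tree insertion order: [11, 25, 5, 4, 44, 49, 32, 40]
Tree (level-order array): [11, 5, 25, 4, None, None, 44, None, None, 32, 49, None, 40]
In a BST, the LCA of p=25, q=40 is the first node v on the
root-to-leaf path with p <= v <= q (go left if both < v, right if both > v).
Walk from root:
  at 11: both 25 and 40 > 11, go right
  at 25: 25 <= 25 <= 40, this is the LCA
LCA = 25


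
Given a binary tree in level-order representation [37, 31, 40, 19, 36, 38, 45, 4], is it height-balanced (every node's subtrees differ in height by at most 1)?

Tree (level-order array): [37, 31, 40, 19, 36, 38, 45, 4]
Definition: a tree is height-balanced if, at every node, |h(left) - h(right)| <= 1 (empty subtree has height -1).
Bottom-up per-node check:
  node 4: h_left=-1, h_right=-1, diff=0 [OK], height=0
  node 19: h_left=0, h_right=-1, diff=1 [OK], height=1
  node 36: h_left=-1, h_right=-1, diff=0 [OK], height=0
  node 31: h_left=1, h_right=0, diff=1 [OK], height=2
  node 38: h_left=-1, h_right=-1, diff=0 [OK], height=0
  node 45: h_left=-1, h_right=-1, diff=0 [OK], height=0
  node 40: h_left=0, h_right=0, diff=0 [OK], height=1
  node 37: h_left=2, h_right=1, diff=1 [OK], height=3
All nodes satisfy the balance condition.
Result: Balanced


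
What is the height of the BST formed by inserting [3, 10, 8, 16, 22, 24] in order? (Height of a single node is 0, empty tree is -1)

Insertion order: [3, 10, 8, 16, 22, 24]
Tree (level-order array): [3, None, 10, 8, 16, None, None, None, 22, None, 24]
Compute height bottom-up (empty subtree = -1):
  height(8) = 1 + max(-1, -1) = 0
  height(24) = 1 + max(-1, -1) = 0
  height(22) = 1 + max(-1, 0) = 1
  height(16) = 1 + max(-1, 1) = 2
  height(10) = 1 + max(0, 2) = 3
  height(3) = 1 + max(-1, 3) = 4
Height = 4


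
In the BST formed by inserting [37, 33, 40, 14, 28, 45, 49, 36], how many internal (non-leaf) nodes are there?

Tree built from: [37, 33, 40, 14, 28, 45, 49, 36]
Tree (level-order array): [37, 33, 40, 14, 36, None, 45, None, 28, None, None, None, 49]
Rule: An internal node has at least one child.
Per-node child counts:
  node 37: 2 child(ren)
  node 33: 2 child(ren)
  node 14: 1 child(ren)
  node 28: 0 child(ren)
  node 36: 0 child(ren)
  node 40: 1 child(ren)
  node 45: 1 child(ren)
  node 49: 0 child(ren)
Matching nodes: [37, 33, 14, 40, 45]
Count of internal (non-leaf) nodes: 5


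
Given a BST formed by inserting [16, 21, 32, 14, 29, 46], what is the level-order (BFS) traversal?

Tree insertion order: [16, 21, 32, 14, 29, 46]
Tree (level-order array): [16, 14, 21, None, None, None, 32, 29, 46]
BFS from the root, enqueuing left then right child of each popped node:
  queue [16] -> pop 16, enqueue [14, 21], visited so far: [16]
  queue [14, 21] -> pop 14, enqueue [none], visited so far: [16, 14]
  queue [21] -> pop 21, enqueue [32], visited so far: [16, 14, 21]
  queue [32] -> pop 32, enqueue [29, 46], visited so far: [16, 14, 21, 32]
  queue [29, 46] -> pop 29, enqueue [none], visited so far: [16, 14, 21, 32, 29]
  queue [46] -> pop 46, enqueue [none], visited so far: [16, 14, 21, 32, 29, 46]
Result: [16, 14, 21, 32, 29, 46]


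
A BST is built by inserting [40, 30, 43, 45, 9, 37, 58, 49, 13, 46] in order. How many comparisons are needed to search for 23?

Search path for 23: 40 -> 30 -> 9 -> 13
Found: False
Comparisons: 4


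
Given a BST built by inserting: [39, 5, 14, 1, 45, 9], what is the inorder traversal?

Tree insertion order: [39, 5, 14, 1, 45, 9]
Tree (level-order array): [39, 5, 45, 1, 14, None, None, None, None, 9]
Inorder traversal: [1, 5, 9, 14, 39, 45]


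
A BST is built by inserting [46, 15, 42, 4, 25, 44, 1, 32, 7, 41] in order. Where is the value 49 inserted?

Starting tree (level order): [46, 15, None, 4, 42, 1, 7, 25, 44, None, None, None, None, None, 32, None, None, None, 41]
Insertion path: 46
Result: insert 49 as right child of 46
Final tree (level order): [46, 15, 49, 4, 42, None, None, 1, 7, 25, 44, None, None, None, None, None, 32, None, None, None, 41]


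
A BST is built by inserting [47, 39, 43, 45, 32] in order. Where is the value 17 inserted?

Starting tree (level order): [47, 39, None, 32, 43, None, None, None, 45]
Insertion path: 47 -> 39 -> 32
Result: insert 17 as left child of 32
Final tree (level order): [47, 39, None, 32, 43, 17, None, None, 45]


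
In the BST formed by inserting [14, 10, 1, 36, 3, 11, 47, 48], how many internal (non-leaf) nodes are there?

Tree built from: [14, 10, 1, 36, 3, 11, 47, 48]
Tree (level-order array): [14, 10, 36, 1, 11, None, 47, None, 3, None, None, None, 48]
Rule: An internal node has at least one child.
Per-node child counts:
  node 14: 2 child(ren)
  node 10: 2 child(ren)
  node 1: 1 child(ren)
  node 3: 0 child(ren)
  node 11: 0 child(ren)
  node 36: 1 child(ren)
  node 47: 1 child(ren)
  node 48: 0 child(ren)
Matching nodes: [14, 10, 1, 36, 47]
Count of internal (non-leaf) nodes: 5


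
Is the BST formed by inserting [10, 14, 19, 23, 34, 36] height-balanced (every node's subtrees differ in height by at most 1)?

Tree (level-order array): [10, None, 14, None, 19, None, 23, None, 34, None, 36]
Definition: a tree is height-balanced if, at every node, |h(left) - h(right)| <= 1 (empty subtree has height -1).
Bottom-up per-node check:
  node 36: h_left=-1, h_right=-1, diff=0 [OK], height=0
  node 34: h_left=-1, h_right=0, diff=1 [OK], height=1
  node 23: h_left=-1, h_right=1, diff=2 [FAIL (|-1-1|=2 > 1)], height=2
  node 19: h_left=-1, h_right=2, diff=3 [FAIL (|-1-2|=3 > 1)], height=3
  node 14: h_left=-1, h_right=3, diff=4 [FAIL (|-1-3|=4 > 1)], height=4
  node 10: h_left=-1, h_right=4, diff=5 [FAIL (|-1-4|=5 > 1)], height=5
Node 23 violates the condition: |-1 - 1| = 2 > 1.
Result: Not balanced


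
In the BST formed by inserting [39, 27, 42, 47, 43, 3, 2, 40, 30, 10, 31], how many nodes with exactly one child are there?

Tree built from: [39, 27, 42, 47, 43, 3, 2, 40, 30, 10, 31]
Tree (level-order array): [39, 27, 42, 3, 30, 40, 47, 2, 10, None, 31, None, None, 43]
Rule: These are nodes with exactly 1 non-null child.
Per-node child counts:
  node 39: 2 child(ren)
  node 27: 2 child(ren)
  node 3: 2 child(ren)
  node 2: 0 child(ren)
  node 10: 0 child(ren)
  node 30: 1 child(ren)
  node 31: 0 child(ren)
  node 42: 2 child(ren)
  node 40: 0 child(ren)
  node 47: 1 child(ren)
  node 43: 0 child(ren)
Matching nodes: [30, 47]
Count of nodes with exactly one child: 2


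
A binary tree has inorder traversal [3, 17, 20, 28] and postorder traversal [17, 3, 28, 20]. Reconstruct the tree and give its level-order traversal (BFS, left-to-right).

Inorder:   [3, 17, 20, 28]
Postorder: [17, 3, 28, 20]
Algorithm: postorder visits root last, so walk postorder right-to-left;
each value is the root of the current inorder slice — split it at that
value, recurse on the right subtree first, then the left.
Recursive splits:
  root=20; inorder splits into left=[3, 17], right=[28]
  root=28; inorder splits into left=[], right=[]
  root=3; inorder splits into left=[], right=[17]
  root=17; inorder splits into left=[], right=[]
Reconstructed level-order: [20, 3, 28, 17]


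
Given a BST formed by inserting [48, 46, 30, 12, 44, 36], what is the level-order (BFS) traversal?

Tree insertion order: [48, 46, 30, 12, 44, 36]
Tree (level-order array): [48, 46, None, 30, None, 12, 44, None, None, 36]
BFS from the root, enqueuing left then right child of each popped node:
  queue [48] -> pop 48, enqueue [46], visited so far: [48]
  queue [46] -> pop 46, enqueue [30], visited so far: [48, 46]
  queue [30] -> pop 30, enqueue [12, 44], visited so far: [48, 46, 30]
  queue [12, 44] -> pop 12, enqueue [none], visited so far: [48, 46, 30, 12]
  queue [44] -> pop 44, enqueue [36], visited so far: [48, 46, 30, 12, 44]
  queue [36] -> pop 36, enqueue [none], visited so far: [48, 46, 30, 12, 44, 36]
Result: [48, 46, 30, 12, 44, 36]


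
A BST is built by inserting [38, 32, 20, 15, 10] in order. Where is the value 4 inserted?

Starting tree (level order): [38, 32, None, 20, None, 15, None, 10]
Insertion path: 38 -> 32 -> 20 -> 15 -> 10
Result: insert 4 as left child of 10
Final tree (level order): [38, 32, None, 20, None, 15, None, 10, None, 4]


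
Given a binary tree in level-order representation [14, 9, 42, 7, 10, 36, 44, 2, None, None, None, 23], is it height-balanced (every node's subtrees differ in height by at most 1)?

Tree (level-order array): [14, 9, 42, 7, 10, 36, 44, 2, None, None, None, 23]
Definition: a tree is height-balanced if, at every node, |h(left) - h(right)| <= 1 (empty subtree has height -1).
Bottom-up per-node check:
  node 2: h_left=-1, h_right=-1, diff=0 [OK], height=0
  node 7: h_left=0, h_right=-1, diff=1 [OK], height=1
  node 10: h_left=-1, h_right=-1, diff=0 [OK], height=0
  node 9: h_left=1, h_right=0, diff=1 [OK], height=2
  node 23: h_left=-1, h_right=-1, diff=0 [OK], height=0
  node 36: h_left=0, h_right=-1, diff=1 [OK], height=1
  node 44: h_left=-1, h_right=-1, diff=0 [OK], height=0
  node 42: h_left=1, h_right=0, diff=1 [OK], height=2
  node 14: h_left=2, h_right=2, diff=0 [OK], height=3
All nodes satisfy the balance condition.
Result: Balanced


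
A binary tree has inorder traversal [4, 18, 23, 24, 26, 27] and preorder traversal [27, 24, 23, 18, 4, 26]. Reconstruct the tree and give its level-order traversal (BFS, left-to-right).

Inorder:  [4, 18, 23, 24, 26, 27]
Preorder: [27, 24, 23, 18, 4, 26]
Algorithm: preorder visits root first, so consume preorder in order;
for each root, split the current inorder slice at that value into
left-subtree inorder and right-subtree inorder, then recurse.
Recursive splits:
  root=27; inorder splits into left=[4, 18, 23, 24, 26], right=[]
  root=24; inorder splits into left=[4, 18, 23], right=[26]
  root=23; inorder splits into left=[4, 18], right=[]
  root=18; inorder splits into left=[4], right=[]
  root=4; inorder splits into left=[], right=[]
  root=26; inorder splits into left=[], right=[]
Reconstructed level-order: [27, 24, 23, 26, 18, 4]


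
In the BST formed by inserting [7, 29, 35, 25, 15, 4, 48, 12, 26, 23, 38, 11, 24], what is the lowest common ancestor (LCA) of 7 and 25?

Tree insertion order: [7, 29, 35, 25, 15, 4, 48, 12, 26, 23, 38, 11, 24]
Tree (level-order array): [7, 4, 29, None, None, 25, 35, 15, 26, None, 48, 12, 23, None, None, 38, None, 11, None, None, 24]
In a BST, the LCA of p=7, q=25 is the first node v on the
root-to-leaf path with p <= v <= q (go left if both < v, right if both > v).
Walk from root:
  at 7: 7 <= 7 <= 25, this is the LCA
LCA = 7


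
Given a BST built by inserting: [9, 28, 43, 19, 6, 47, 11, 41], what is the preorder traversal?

Tree insertion order: [9, 28, 43, 19, 6, 47, 11, 41]
Tree (level-order array): [9, 6, 28, None, None, 19, 43, 11, None, 41, 47]
Preorder traversal: [9, 6, 28, 19, 11, 43, 41, 47]


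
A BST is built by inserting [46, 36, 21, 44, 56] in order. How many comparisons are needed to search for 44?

Search path for 44: 46 -> 36 -> 44
Found: True
Comparisons: 3


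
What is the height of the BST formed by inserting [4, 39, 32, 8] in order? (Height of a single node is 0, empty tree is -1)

Insertion order: [4, 39, 32, 8]
Tree (level-order array): [4, None, 39, 32, None, 8]
Compute height bottom-up (empty subtree = -1):
  height(8) = 1 + max(-1, -1) = 0
  height(32) = 1 + max(0, -1) = 1
  height(39) = 1 + max(1, -1) = 2
  height(4) = 1 + max(-1, 2) = 3
Height = 3


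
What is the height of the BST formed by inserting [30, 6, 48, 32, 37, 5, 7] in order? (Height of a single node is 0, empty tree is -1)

Insertion order: [30, 6, 48, 32, 37, 5, 7]
Tree (level-order array): [30, 6, 48, 5, 7, 32, None, None, None, None, None, None, 37]
Compute height bottom-up (empty subtree = -1):
  height(5) = 1 + max(-1, -1) = 0
  height(7) = 1 + max(-1, -1) = 0
  height(6) = 1 + max(0, 0) = 1
  height(37) = 1 + max(-1, -1) = 0
  height(32) = 1 + max(-1, 0) = 1
  height(48) = 1 + max(1, -1) = 2
  height(30) = 1 + max(1, 2) = 3
Height = 3


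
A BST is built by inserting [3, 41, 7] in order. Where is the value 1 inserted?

Starting tree (level order): [3, None, 41, 7]
Insertion path: 3
Result: insert 1 as left child of 3
Final tree (level order): [3, 1, 41, None, None, 7]


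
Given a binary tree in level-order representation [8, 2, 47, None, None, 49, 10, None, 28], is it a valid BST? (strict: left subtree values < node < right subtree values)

Level-order array: [8, 2, 47, None, None, 49, 10, None, 28]
Validate using subtree bounds (lo, hi): at each node, require lo < value < hi,
then recurse left with hi=value and right with lo=value.
Preorder trace (stopping at first violation):
  at node 8 with bounds (-inf, +inf): OK
  at node 2 with bounds (-inf, 8): OK
  at node 47 with bounds (8, +inf): OK
  at node 49 with bounds (8, 47): VIOLATION
Node 49 violates its bound: not (8 < 49 < 47).
Result: Not a valid BST


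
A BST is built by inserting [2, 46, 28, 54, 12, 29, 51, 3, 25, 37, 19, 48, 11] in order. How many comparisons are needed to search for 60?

Search path for 60: 2 -> 46 -> 54
Found: False
Comparisons: 3


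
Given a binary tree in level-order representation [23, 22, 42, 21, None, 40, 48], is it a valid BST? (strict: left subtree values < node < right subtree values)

Level-order array: [23, 22, 42, 21, None, 40, 48]
Validate using subtree bounds (lo, hi): at each node, require lo < value < hi,
then recurse left with hi=value and right with lo=value.
Preorder trace (stopping at first violation):
  at node 23 with bounds (-inf, +inf): OK
  at node 22 with bounds (-inf, 23): OK
  at node 21 with bounds (-inf, 22): OK
  at node 42 with bounds (23, +inf): OK
  at node 40 with bounds (23, 42): OK
  at node 48 with bounds (42, +inf): OK
No violation found at any node.
Result: Valid BST


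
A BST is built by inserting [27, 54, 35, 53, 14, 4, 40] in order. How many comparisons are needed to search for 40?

Search path for 40: 27 -> 54 -> 35 -> 53 -> 40
Found: True
Comparisons: 5


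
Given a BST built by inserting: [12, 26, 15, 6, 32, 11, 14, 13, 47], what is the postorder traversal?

Tree insertion order: [12, 26, 15, 6, 32, 11, 14, 13, 47]
Tree (level-order array): [12, 6, 26, None, 11, 15, 32, None, None, 14, None, None, 47, 13]
Postorder traversal: [11, 6, 13, 14, 15, 47, 32, 26, 12]


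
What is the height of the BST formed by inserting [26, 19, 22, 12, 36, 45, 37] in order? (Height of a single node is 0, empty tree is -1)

Insertion order: [26, 19, 22, 12, 36, 45, 37]
Tree (level-order array): [26, 19, 36, 12, 22, None, 45, None, None, None, None, 37]
Compute height bottom-up (empty subtree = -1):
  height(12) = 1 + max(-1, -1) = 0
  height(22) = 1 + max(-1, -1) = 0
  height(19) = 1 + max(0, 0) = 1
  height(37) = 1 + max(-1, -1) = 0
  height(45) = 1 + max(0, -1) = 1
  height(36) = 1 + max(-1, 1) = 2
  height(26) = 1 + max(1, 2) = 3
Height = 3


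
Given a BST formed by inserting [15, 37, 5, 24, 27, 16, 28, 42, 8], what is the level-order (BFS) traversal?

Tree insertion order: [15, 37, 5, 24, 27, 16, 28, 42, 8]
Tree (level-order array): [15, 5, 37, None, 8, 24, 42, None, None, 16, 27, None, None, None, None, None, 28]
BFS from the root, enqueuing left then right child of each popped node:
  queue [15] -> pop 15, enqueue [5, 37], visited so far: [15]
  queue [5, 37] -> pop 5, enqueue [8], visited so far: [15, 5]
  queue [37, 8] -> pop 37, enqueue [24, 42], visited so far: [15, 5, 37]
  queue [8, 24, 42] -> pop 8, enqueue [none], visited so far: [15, 5, 37, 8]
  queue [24, 42] -> pop 24, enqueue [16, 27], visited so far: [15, 5, 37, 8, 24]
  queue [42, 16, 27] -> pop 42, enqueue [none], visited so far: [15, 5, 37, 8, 24, 42]
  queue [16, 27] -> pop 16, enqueue [none], visited so far: [15, 5, 37, 8, 24, 42, 16]
  queue [27] -> pop 27, enqueue [28], visited so far: [15, 5, 37, 8, 24, 42, 16, 27]
  queue [28] -> pop 28, enqueue [none], visited so far: [15, 5, 37, 8, 24, 42, 16, 27, 28]
Result: [15, 5, 37, 8, 24, 42, 16, 27, 28]


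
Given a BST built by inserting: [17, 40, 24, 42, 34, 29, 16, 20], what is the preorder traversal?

Tree insertion order: [17, 40, 24, 42, 34, 29, 16, 20]
Tree (level-order array): [17, 16, 40, None, None, 24, 42, 20, 34, None, None, None, None, 29]
Preorder traversal: [17, 16, 40, 24, 20, 34, 29, 42]


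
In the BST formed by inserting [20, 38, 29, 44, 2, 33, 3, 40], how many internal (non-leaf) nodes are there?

Tree built from: [20, 38, 29, 44, 2, 33, 3, 40]
Tree (level-order array): [20, 2, 38, None, 3, 29, 44, None, None, None, 33, 40]
Rule: An internal node has at least one child.
Per-node child counts:
  node 20: 2 child(ren)
  node 2: 1 child(ren)
  node 3: 0 child(ren)
  node 38: 2 child(ren)
  node 29: 1 child(ren)
  node 33: 0 child(ren)
  node 44: 1 child(ren)
  node 40: 0 child(ren)
Matching nodes: [20, 2, 38, 29, 44]
Count of internal (non-leaf) nodes: 5


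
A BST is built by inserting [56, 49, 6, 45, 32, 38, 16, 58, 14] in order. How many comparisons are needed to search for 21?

Search path for 21: 56 -> 49 -> 6 -> 45 -> 32 -> 16
Found: False
Comparisons: 6
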